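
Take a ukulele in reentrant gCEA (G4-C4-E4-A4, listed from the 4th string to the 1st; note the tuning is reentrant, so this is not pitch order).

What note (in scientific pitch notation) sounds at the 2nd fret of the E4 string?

F#4

The open E4 string plus 2 semitones: E–F–F#.
No B→C boundary is crossed, so the octave stays at 4.
(Equivalently spelled Gb4.)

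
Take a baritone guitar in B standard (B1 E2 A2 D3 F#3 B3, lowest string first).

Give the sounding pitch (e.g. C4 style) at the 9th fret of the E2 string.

C#3

The open E2 string plus 9 semitones: E–F–F#–G–G#–A–A#–B–C–C#.
The walk passes from B into C once, so the octave number goes from 2 to 3.
(Equivalently spelled Db3.)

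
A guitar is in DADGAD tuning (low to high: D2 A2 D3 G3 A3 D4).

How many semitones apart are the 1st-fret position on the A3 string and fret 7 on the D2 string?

A3 at fret 1 → A#3 (MIDI 58); D2 at fret 7 → A2 (MIDI 45).
58 − 45 = 13, so the two pitches are 13 semitones apart, with A#3 the higher.

13 semitones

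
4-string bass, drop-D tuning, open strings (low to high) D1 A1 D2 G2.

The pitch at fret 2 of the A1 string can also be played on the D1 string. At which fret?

A1 at fret 2 is A1 + 2 semitones = B1.
The open D1 string is 7 semitones below the open A1, so the same pitch on the D1 string lies at fret 2 + 7 = 9.

9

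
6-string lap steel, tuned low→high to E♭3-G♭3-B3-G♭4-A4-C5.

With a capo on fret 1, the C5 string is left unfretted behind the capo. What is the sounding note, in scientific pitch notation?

D♭5

The capo raises the open C5 by 1 semitone to D♭5; fretting 0 more gives C5 + 1 + 0 = C5 + 1 semitone = D♭5.
(Also written C♯.)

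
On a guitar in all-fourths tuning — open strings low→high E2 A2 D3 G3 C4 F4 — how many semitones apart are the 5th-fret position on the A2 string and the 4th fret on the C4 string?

A2 at fret 5 → D3 (MIDI 50); C4 at fret 4 → E4 (MIDI 64).
50 − 64 = -14, so the two pitches are 14 semitones apart, with E4 the higher.

14 semitones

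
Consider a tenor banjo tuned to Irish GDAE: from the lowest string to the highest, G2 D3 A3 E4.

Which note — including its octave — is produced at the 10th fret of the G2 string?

G2 is MIDI 43. Adding 10 gives 53, which is F3.

F3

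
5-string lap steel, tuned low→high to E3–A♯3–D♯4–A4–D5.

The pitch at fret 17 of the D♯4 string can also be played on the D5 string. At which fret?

D♯4 at fret 17 is D♯4 + 17 semitones = G♯5.
The open D5 string is 11 semitones above the open D♯4, so the same pitch on the D5 string lies at fret 17 − 11 = 6.

6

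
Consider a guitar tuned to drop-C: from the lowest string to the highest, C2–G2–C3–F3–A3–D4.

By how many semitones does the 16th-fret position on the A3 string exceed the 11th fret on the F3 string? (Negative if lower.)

9 semitones

A3 at fret 16 → C♯5 (MIDI 73); F3 at fret 11 → E4 (MIDI 64).
73 − 64 = 9, so the two pitches are 9 semitones apart.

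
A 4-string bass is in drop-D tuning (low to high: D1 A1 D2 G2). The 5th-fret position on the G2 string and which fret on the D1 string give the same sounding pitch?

G2 at fret 5 is G2 + 5 semitones = C3.
The open D1 string is 17 semitones below the open G2, so the same pitch on the D1 string lies at fret 5 + 17 = 22.

22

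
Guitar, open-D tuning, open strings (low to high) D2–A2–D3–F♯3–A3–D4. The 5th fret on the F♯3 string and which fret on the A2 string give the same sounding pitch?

Fret 5 on F♯3 is MIDI 54 + 5 = 59 (B3). On the A2 string (open MIDI 45), that pitch is 59 − 45 = fret 14.

14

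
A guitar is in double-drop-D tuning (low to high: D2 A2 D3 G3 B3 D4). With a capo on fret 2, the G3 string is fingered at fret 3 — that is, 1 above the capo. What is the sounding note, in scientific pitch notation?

A#3

The capo raises the open G3 by 2 semitones to A3; fretting 1 more gives G3 + 2 + 1 = G3 + 3 semitones = A#3.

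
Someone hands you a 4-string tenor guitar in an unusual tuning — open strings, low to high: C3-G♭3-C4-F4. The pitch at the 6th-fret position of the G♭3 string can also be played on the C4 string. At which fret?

0

Fret 6 on G♭3 is MIDI 54 + 6 = 60 (C4). On the C4 string (open MIDI 60), that pitch is 60 − 60 = fret 0.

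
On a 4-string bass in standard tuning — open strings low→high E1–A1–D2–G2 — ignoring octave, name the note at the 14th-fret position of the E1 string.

F♯

The open E1 string plus 14 semitones: E–F–F#–G–…–E–F–F#.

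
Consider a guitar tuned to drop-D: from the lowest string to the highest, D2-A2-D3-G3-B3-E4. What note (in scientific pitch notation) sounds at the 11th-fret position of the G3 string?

G3 is MIDI 55. Adding 11 gives 66, which is F#4.
(Equivalently spelled Gb4.)

F#4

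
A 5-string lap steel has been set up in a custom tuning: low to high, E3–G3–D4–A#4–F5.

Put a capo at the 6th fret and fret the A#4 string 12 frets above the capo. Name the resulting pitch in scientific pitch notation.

E6

The capo raises the open A#4 by 6 semitones to E5; fretting 12 more gives A#4 + 6 + 12 = A#4 + 18 semitones = E6.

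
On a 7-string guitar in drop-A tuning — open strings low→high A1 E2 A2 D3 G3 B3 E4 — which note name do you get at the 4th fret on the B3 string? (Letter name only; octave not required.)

The open B3 string plus 4 semitones: B–C–C#–D–D#.
(Equivalently spelled E♭.)

D♯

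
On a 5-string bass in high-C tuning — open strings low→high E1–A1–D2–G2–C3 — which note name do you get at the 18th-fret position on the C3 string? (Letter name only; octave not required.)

F#

Each fret is one semitone, so C3 + 18 = F#.
(Equivalently spelled Gb.)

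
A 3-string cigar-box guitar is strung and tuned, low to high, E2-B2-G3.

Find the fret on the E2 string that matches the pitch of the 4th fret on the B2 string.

B2 at fret 4 is B2 + 4 semitones = D#3.
The open E2 string is 7 semitones below the open B2, so the same pitch on the E2 string lies at fret 4 + 7 = 11.

11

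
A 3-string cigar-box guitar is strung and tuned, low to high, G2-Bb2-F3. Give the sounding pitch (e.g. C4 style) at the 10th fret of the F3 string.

Eb4

F3 is MIDI 53. Adding 10 gives 63, which is Eb4.
(Equivalently spelled D#4.)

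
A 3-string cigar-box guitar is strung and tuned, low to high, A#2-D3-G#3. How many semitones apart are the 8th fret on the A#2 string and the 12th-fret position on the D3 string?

8 semitones

A#2 at fret 8 → F#3 (MIDI 54); D3 at fret 12 → D4 (MIDI 62).
54 − 62 = -8, so the two pitches are 8 semitones apart, with D4 the higher.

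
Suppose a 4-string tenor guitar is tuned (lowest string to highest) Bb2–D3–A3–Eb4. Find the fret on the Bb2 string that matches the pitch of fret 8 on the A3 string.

Fret 8 on A3 is MIDI 57 + 8 = 65 (F4). On the Bb2 string (open MIDI 46), that pitch is 65 − 46 = fret 19.

19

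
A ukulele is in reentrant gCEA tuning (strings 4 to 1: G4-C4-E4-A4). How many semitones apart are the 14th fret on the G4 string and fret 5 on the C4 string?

G4 at fret 14 → A5 (MIDI 81); C4 at fret 5 → F4 (MIDI 65).
81 − 65 = 16, so the two pitches are 16 semitones apart, with A5 the higher.

16 semitones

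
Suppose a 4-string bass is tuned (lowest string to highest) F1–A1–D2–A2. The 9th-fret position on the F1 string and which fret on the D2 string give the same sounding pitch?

F1 at fret 9 is F1 + 9 semitones = D2.
The open D2 string is 9 semitones above the open F1, so the same pitch on the D2 string lies at fret 9 − 9 = 0.

0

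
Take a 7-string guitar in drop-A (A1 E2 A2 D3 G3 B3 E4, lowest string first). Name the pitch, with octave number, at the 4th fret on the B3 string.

D#4

The open B3 string plus 4 semitones: B–C–C#–D–D#.
The walk passes from B into C once, so the octave number goes from 3 to 4.
(Equivalently spelled Eb4.)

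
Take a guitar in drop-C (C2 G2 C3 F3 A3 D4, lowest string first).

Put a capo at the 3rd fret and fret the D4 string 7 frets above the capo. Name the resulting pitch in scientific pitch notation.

C5

The capo raises the open D4 by 3 semitones to F4; fretting 7 more gives D4 + 3 + 7 = D4 + 10 semitones = C5.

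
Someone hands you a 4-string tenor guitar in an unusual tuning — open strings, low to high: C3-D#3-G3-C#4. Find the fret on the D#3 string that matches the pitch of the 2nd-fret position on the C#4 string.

Fret 2 on C#4 is MIDI 61 + 2 = 63 (D#4). On the D#3 string (open MIDI 51), that pitch is 63 − 51 = fret 12.

12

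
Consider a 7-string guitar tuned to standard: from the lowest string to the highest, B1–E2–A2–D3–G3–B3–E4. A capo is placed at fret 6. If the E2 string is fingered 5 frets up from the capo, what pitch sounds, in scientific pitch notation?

The capo raises the open E2 by 6 semitones to A#2; fretting 5 more gives E2 + 6 + 5 = E2 + 11 semitones = D#3.

D#3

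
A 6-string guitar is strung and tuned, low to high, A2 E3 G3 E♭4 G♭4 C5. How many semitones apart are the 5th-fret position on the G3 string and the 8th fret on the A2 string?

7 semitones

G3 at fret 5 → C4 (MIDI 60); A2 at fret 8 → F3 (MIDI 53).
60 − 53 = 7, so the two pitches are 7 semitones apart, with C4 the higher.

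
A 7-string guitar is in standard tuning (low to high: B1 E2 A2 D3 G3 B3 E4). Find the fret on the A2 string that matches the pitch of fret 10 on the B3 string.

24

B3 at fret 10 is B3 + 10 semitones = A4.
The open A2 string is 14 semitones below the open B3, so the same pitch on the A2 string lies at fret 10 + 14 = 24.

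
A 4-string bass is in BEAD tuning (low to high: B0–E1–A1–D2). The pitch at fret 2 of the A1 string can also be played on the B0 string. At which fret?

12

Fret 2 on A1 is MIDI 33 + 2 = 35 (B1). On the B0 string (open MIDI 23), that pitch is 35 − 23 = fret 12.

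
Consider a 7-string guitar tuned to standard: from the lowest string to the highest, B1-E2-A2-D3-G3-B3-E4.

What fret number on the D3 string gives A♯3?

A♯3 is 8 semitones above the open D3 (D–D#–E–F–F#–G–G#–A–A#), so it sits at fret 8.

8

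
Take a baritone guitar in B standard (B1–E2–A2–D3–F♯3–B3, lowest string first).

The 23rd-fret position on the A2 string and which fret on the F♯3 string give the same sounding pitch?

14

Fret 23 on A2 is MIDI 45 + 23 = 68 (G♯4). On the F♯3 string (open MIDI 54), that pitch is 68 − 54 = fret 14.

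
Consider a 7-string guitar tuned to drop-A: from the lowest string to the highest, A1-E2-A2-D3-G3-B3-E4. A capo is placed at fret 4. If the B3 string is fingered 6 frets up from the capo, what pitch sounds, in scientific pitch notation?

A4

The capo raises the open B3 by 4 semitones to D♯4; fretting 6 more gives B3 + 4 + 6 = B3 + 10 semitones = A4.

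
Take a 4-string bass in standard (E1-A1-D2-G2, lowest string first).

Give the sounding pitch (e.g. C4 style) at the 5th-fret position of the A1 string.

D2

The open A1 string plus 5 semitones: A–A#–B–C–C#–D.
The walk passes from B into C once, so the octave number goes from 1 to 2.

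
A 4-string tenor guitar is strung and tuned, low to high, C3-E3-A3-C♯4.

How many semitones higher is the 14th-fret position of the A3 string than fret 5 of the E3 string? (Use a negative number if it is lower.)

A3 at fret 14 → B4 (MIDI 71); E3 at fret 5 → A3 (MIDI 57).
71 − 57 = 14, so the two pitches are 14 semitones apart.

14 semitones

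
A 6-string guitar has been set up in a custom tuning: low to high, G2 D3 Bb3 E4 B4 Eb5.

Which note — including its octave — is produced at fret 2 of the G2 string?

G2 is MIDI 43. Adding 2 gives 45, which is A2.

A2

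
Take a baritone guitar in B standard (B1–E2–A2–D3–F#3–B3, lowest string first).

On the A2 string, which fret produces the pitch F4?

20

F4 is 20 semitones above the open A2 (A–A#–B–C–…–D#–E–F), so it sits at fret 20.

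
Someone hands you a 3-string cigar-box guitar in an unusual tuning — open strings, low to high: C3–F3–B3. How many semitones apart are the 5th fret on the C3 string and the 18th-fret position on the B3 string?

24 semitones

C3 at fret 5 → F3 (MIDI 53); B3 at fret 18 → F5 (MIDI 77).
53 − 77 = -24, so the two pitches are 24 semitones apart, with F5 the higher.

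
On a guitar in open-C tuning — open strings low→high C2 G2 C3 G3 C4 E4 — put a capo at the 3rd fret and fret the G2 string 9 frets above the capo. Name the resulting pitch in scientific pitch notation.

G3

The capo raises the open G2 by 3 semitones to A♯2; fretting 9 more gives G2 + 3 + 9 = G2 + 12 semitones = G3.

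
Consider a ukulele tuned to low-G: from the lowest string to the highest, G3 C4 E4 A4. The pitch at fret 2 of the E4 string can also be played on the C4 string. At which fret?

6

E4 at fret 2 is E4 + 2 semitones = F#4.
The open C4 string is 4 semitones below the open E4, so the same pitch on the C4 string lies at fret 2 + 4 = 6.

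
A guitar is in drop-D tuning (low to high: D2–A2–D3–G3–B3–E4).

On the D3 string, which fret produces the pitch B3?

B3 is 9 semitones above the open D3 (D–D#–E–F–F#–G–G#–A–A#–B), so it sits at fret 9.

9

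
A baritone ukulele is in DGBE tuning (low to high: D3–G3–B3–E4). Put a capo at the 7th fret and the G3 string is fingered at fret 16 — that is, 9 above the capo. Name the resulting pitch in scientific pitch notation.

The capo raises the open G3 by 7 semitones to D4; fretting 9 more gives G3 + 7 + 9 = G3 + 16 semitones = B4.

B4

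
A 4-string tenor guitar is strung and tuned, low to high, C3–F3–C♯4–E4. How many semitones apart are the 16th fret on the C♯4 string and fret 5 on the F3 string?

19 semitones

C♯4 at fret 16 → F5 (MIDI 77); F3 at fret 5 → A♯3 (MIDI 58).
77 − 58 = 19, so the two pitches are 19 semitones apart, with F5 the higher.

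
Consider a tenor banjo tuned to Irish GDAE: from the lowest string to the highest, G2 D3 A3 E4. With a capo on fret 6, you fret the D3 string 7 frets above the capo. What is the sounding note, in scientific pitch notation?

D♯4

The capo raises the open D3 by 6 semitones to G♯3; fretting 7 more gives D3 + 6 + 7 = D3 + 13 semitones = D♯4.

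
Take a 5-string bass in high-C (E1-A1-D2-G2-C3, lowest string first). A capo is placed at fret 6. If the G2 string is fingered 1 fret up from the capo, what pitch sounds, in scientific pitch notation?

D3

The capo raises the open G2 by 6 semitones to C#3; fretting 1 more gives G2 + 6 + 1 = G2 + 7 semitones = D3.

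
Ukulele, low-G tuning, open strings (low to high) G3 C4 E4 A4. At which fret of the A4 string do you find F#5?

9

F#5 is 9 semitones above the open A4 (A–A#–B–C–C#–D–D#–E–F–F#), so it sits at fret 9.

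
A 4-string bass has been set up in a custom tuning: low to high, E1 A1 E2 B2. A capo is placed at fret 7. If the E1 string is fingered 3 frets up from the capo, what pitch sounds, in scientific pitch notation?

The capo raises the open E1 by 7 semitones to B1; fretting 3 more gives E1 + 7 + 3 = E1 + 10 semitones = D2.

D2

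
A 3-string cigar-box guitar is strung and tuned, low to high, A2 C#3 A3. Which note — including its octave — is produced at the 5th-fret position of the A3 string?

A3 is MIDI 57. Adding 5 gives 62, which is D4.

D4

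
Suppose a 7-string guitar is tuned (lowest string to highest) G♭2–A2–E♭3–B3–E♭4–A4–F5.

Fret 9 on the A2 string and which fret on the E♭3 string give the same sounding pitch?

Fret 9 on A2 is MIDI 45 + 9 = 54 (G♭3). On the E♭3 string (open MIDI 51), that pitch is 54 − 51 = fret 3.

3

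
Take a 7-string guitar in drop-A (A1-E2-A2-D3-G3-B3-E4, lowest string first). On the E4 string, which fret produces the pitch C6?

20

C6 is 20 semitones above the open E4 (E–F–F#–G–…–A#–B–C), so it sits at fret 20.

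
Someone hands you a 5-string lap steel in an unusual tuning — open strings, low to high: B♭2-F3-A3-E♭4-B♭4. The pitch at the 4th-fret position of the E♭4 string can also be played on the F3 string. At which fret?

14

Fret 4 on E♭4 is MIDI 63 + 4 = 67 (G4). On the F3 string (open MIDI 53), that pitch is 67 − 53 = fret 14.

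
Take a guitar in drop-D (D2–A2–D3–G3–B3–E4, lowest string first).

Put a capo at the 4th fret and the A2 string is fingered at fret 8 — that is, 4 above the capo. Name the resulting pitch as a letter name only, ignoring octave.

The capo raises the open A2 by 4 semitones to C♯3; fretting 4 more gives A2 + 4 + 4 = A2 + 8 semitones, landing on F.

F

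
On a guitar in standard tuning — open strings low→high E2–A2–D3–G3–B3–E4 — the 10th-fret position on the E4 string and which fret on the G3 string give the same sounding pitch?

19

E4 at fret 10 is E4 + 10 semitones = D5.
The open G3 string is 9 semitones below the open E4, so the same pitch on the G3 string lies at fret 10 + 9 = 19.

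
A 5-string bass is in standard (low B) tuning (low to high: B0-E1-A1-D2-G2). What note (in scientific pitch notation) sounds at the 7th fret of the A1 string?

E2

A1 is MIDI 33. Adding 7 gives 40, which is E2.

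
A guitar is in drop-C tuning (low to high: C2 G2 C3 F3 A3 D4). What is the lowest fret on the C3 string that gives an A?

9

From C3, count semitones up the chromatic scale until reaching A: C–C#–D–D#–E–F–F#–G–G#–A — 9 steps.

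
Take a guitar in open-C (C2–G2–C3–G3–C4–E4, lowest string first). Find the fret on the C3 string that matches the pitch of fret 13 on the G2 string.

G2 at fret 13 is G2 + 13 semitones = G#3.
The open C3 string is 5 semitones above the open G2, so the same pitch on the C3 string lies at fret 13 − 5 = 8.

8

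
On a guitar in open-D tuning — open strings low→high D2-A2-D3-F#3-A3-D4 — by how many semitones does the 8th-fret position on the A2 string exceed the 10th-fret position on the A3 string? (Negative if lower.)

A2 at fret 8 → F3 (MIDI 53); A3 at fret 10 → G4 (MIDI 67).
53 − 67 = -14, so the two pitches are 14 semitones apart.

-14 semitones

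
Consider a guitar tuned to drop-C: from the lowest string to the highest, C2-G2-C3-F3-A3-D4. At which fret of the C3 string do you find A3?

A3 is 9 semitones above the open C3 (C–C#–D–D#–E–F–F#–G–G#–A), so it sits at fret 9.

9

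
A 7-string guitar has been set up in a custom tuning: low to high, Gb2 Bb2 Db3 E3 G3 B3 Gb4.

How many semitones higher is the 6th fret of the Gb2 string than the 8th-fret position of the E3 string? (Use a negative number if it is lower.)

Gb2 at fret 6 → C3 (MIDI 48); E3 at fret 8 → C4 (MIDI 60).
48 − 60 = -12, so the two pitches are 12 semitones apart.

-12 semitones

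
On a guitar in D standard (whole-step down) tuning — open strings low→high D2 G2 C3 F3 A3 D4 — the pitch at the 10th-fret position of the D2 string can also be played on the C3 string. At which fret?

D2 at fret 10 is D2 + 10 semitones = C3.
The open C3 string is 10 semitones above the open D2, so the same pitch on the C3 string lies at fret 10 − 10 = 0.

0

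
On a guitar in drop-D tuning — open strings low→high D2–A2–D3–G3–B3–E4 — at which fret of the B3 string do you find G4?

G4 is 8 semitones above the open B3 (B–C–C#–D–D#–E–F–F#–G), so it sits at fret 8.

8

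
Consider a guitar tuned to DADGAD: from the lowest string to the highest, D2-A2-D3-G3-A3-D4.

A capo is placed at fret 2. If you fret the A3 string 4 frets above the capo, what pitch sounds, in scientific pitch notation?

The capo raises the open A3 by 2 semitones to B3; fretting 4 more gives A3 + 2 + 4 = A3 + 6 semitones = D#4.

D#4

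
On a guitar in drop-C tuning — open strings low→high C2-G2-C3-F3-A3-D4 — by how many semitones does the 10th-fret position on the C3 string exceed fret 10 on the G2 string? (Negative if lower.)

C3 at fret 10 → A♯3 (MIDI 58); G2 at fret 10 → F3 (MIDI 53).
58 − 53 = 5, so the two pitches are 5 semitones apart.

5 semitones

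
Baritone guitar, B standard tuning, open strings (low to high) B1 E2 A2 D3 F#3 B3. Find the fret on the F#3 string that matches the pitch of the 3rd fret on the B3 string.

B3 at fret 3 is B3 + 3 semitones = D4.
The open F#3 string is 5 semitones below the open B3, so the same pitch on the F#3 string lies at fret 3 + 5 = 8.

8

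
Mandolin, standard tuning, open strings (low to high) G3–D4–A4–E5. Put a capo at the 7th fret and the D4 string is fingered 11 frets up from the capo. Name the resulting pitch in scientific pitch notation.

G#5

The capo raises the open D4 by 7 semitones to A4; fretting 11 more gives D4 + 7 + 11 = D4 + 18 semitones = G#5.
(Also written Ab.)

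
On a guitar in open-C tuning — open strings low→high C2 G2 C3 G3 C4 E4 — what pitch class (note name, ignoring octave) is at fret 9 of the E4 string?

Each fret is one semitone, so E4 + 9 = C#.
(Equivalently spelled Db.)

C#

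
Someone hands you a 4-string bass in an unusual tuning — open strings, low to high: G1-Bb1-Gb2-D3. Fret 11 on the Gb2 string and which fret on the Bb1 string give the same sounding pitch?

Gb2 at fret 11 is Gb2 + 11 semitones = F3.
The open Bb1 string is 8 semitones below the open Gb2, so the same pitch on the Bb1 string lies at fret 11 + 8 = 19.

19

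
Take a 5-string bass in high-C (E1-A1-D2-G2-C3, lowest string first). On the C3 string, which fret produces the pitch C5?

C5 is 24 semitones above the open C3 (C–C#–D–D#–…–A#–B–C), so it sits at fret 24.

24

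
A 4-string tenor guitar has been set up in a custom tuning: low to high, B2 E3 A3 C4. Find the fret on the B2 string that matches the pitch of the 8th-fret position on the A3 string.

18

Fret 8 on A3 is MIDI 57 + 8 = 65 (F4). On the B2 string (open MIDI 47), that pitch is 65 − 47 = fret 18.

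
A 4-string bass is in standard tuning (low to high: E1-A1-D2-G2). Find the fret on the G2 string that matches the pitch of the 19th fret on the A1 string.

Fret 19 on A1 is MIDI 33 + 19 = 52 (E3). On the G2 string (open MIDI 43), that pitch is 52 − 43 = fret 9.

9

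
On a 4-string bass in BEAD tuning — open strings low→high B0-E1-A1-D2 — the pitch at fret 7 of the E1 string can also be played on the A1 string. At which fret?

2

Fret 7 on E1 is MIDI 28 + 7 = 35 (B1). On the A1 string (open MIDI 33), that pitch is 35 − 33 = fret 2.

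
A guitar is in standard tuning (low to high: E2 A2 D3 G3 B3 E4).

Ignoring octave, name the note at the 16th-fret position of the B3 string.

B3 is MIDI 59. Adding 16 gives 75; 75 mod 12 = 3, i.e. D#.
(Equivalently spelled Eb.)

D#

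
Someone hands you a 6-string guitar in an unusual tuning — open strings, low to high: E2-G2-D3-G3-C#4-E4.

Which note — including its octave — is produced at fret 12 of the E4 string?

E4 is MIDI 64. Adding 12 gives 76, which is E5.

E5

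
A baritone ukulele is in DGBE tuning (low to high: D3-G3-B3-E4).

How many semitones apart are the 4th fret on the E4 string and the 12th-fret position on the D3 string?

6 semitones

E4 at fret 4 → G#4 (MIDI 68); D3 at fret 12 → D4 (MIDI 62).
68 − 62 = 6, so the two pitches are 6 semitones apart, with G#4 the higher.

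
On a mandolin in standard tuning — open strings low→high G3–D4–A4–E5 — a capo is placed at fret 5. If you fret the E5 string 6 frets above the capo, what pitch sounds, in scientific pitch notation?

The capo raises the open E5 by 5 semitones to A5; fretting 6 more gives E5 + 5 + 6 = E5 + 11 semitones = D♯6.
(Also written E♭.)

D♯6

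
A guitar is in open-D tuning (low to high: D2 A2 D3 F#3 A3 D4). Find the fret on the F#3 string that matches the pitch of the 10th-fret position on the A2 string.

Fret 10 on A2 is MIDI 45 + 10 = 55 (G3). On the F#3 string (open MIDI 54), that pitch is 55 − 54 = fret 1.

1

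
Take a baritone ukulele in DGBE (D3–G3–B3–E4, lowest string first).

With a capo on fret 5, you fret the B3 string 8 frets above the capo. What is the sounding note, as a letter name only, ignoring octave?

C

The capo raises the open B3 by 5 semitones to E4; fretting 8 more gives B3 + 5 + 8 = B3 + 13 semitones, landing on C.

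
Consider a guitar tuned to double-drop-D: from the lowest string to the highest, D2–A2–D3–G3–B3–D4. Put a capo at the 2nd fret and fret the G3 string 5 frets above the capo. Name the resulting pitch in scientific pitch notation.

The capo raises the open G3 by 2 semitones to A3; fretting 5 more gives G3 + 2 + 5 = G3 + 7 semitones = D4.

D4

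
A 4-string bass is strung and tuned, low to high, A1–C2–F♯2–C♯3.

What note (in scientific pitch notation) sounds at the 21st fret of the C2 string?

A3

The open C2 string plus 21 semitones: C–C#–D–D#–…–G–G#–A.
The walk passes from B into C once, so the octave number goes from 2 to 3.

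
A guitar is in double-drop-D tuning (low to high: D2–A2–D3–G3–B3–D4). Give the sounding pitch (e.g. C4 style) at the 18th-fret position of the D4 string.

The open D4 string plus 18 semitones: D–D#–E–F–…–F#–G–G#.
The walk passes from B into C once, so the octave number goes from 4 to 5.

G#5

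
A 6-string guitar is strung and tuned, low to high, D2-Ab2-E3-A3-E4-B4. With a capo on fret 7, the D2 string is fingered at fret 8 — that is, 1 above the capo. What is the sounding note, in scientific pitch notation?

Bb2

The capo raises the open D2 by 7 semitones to A2; fretting 1 more gives D2 + 7 + 1 = D2 + 8 semitones = Bb2.
(Also written A#.)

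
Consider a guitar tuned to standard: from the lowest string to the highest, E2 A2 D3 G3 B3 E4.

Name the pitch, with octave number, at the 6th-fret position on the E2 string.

A#2

The open E2 string plus 6 semitones: E–F–F#–G–G#–A–A#.
No B→C boundary is crossed, so the octave stays at 2.
(Equivalently spelled Bb2.)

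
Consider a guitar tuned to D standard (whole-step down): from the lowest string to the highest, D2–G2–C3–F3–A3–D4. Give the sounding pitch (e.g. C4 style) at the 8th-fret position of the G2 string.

The open G2 string plus 8 semitones: G–G#–A–A#–B–C–C#–D–D#.
The walk passes from B into C once, so the octave number goes from 2 to 3.
(Equivalently spelled E♭3.)

D♯3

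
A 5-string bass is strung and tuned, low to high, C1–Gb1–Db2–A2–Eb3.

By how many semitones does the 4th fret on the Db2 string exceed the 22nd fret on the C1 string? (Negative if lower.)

Db2 at fret 4 → F2 (MIDI 41); C1 at fret 22 → Bb2 (MIDI 46).
41 − 46 = -5, so the two pitches are 5 semitones apart.

-5 semitones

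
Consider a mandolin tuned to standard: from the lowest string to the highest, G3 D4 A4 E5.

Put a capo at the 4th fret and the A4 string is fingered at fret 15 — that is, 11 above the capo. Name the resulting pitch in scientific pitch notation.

C6

The capo raises the open A4 by 4 semitones to C♯5; fretting 11 more gives A4 + 4 + 11 = A4 + 15 semitones = C6.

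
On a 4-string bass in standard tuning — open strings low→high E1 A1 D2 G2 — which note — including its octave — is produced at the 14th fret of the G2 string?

A3

G2 is MIDI 43. Adding 14 gives 57, which is A3.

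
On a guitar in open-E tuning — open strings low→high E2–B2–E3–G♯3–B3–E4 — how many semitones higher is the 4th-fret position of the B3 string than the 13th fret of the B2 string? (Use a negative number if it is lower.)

3 semitones

B3 at fret 4 → D♯4 (MIDI 63); B2 at fret 13 → C4 (MIDI 60).
63 − 60 = 3, so the two pitches are 3 semitones apart.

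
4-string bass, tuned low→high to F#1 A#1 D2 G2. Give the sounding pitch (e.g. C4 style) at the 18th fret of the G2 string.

C#4

The open G2 string plus 18 semitones: G–G#–A–A#–…–B–C–C#.
The walk passes from B into C 2 times, so the octave number goes from 2 to 4.
(Equivalently spelled Db4.)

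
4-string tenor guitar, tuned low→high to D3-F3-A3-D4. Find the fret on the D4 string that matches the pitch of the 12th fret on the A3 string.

7

Fret 12 on A3 is MIDI 57 + 12 = 69 (A4). On the D4 string (open MIDI 62), that pitch is 69 − 62 = fret 7.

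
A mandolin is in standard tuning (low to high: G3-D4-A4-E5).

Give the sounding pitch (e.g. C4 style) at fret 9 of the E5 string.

The open E5 string plus 9 semitones: E–F–F#–G–G#–A–A#–B–C–C#.
The walk passes from B into C once, so the octave number goes from 5 to 6.

C#6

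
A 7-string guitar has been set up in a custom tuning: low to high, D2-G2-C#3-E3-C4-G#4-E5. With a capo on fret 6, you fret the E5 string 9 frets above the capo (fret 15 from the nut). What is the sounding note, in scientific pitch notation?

G6

The capo raises the open E5 by 6 semitones to A#5; fretting 9 more gives E5 + 6 + 9 = E5 + 15 semitones = G6.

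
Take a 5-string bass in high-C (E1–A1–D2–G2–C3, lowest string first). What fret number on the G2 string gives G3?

G3 is 12 semitones above the open G2 (G–G#–A–A#–…–F–F#–G), so it sits at fret 12.

12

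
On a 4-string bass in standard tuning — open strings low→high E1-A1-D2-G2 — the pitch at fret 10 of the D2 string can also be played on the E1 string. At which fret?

20

Fret 10 on D2 is MIDI 38 + 10 = 48 (C3). On the E1 string (open MIDI 28), that pitch is 48 − 28 = fret 20.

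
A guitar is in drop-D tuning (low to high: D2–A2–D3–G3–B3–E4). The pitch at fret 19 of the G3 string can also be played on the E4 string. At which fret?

10

Fret 19 on G3 is MIDI 55 + 19 = 74 (D5). On the E4 string (open MIDI 64), that pitch is 74 − 64 = fret 10.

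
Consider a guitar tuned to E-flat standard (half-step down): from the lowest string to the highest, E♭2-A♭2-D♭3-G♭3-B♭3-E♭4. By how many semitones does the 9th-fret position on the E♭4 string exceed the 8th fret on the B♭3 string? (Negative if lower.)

E♭4 at fret 9 → C5 (MIDI 72); B♭3 at fret 8 → G♭4 (MIDI 66).
72 − 66 = 6, so the two pitches are 6 semitones apart.

6 semitones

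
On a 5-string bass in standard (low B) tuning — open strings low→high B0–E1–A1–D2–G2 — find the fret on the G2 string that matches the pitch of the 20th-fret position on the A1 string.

A1 at fret 20 is A1 + 20 semitones = F3.
The open G2 string is 10 semitones above the open A1, so the same pitch on the G2 string lies at fret 20 − 10 = 10.

10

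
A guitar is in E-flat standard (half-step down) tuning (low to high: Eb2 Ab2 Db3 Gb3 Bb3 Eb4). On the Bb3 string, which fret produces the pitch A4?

11

A4 is 11 semitones above the open Bb3 (Bb–B–C–Db–…–G–Ab–A), so it sits at fret 11.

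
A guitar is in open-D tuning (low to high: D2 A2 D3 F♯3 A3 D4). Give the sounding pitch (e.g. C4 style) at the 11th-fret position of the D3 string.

C♯4

D3 is MIDI 50. Adding 11 gives 61, which is C♯4.
(Equivalently spelled D♭4.)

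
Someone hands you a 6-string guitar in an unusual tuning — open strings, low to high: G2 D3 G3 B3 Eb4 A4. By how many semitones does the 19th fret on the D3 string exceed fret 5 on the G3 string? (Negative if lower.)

9 semitones

D3 at fret 19 → A4 (MIDI 69); G3 at fret 5 → C4 (MIDI 60).
69 − 60 = 9, so the two pitches are 9 semitones apart.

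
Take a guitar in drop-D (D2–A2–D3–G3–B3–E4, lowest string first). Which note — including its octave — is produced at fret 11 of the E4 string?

The open E4 string plus 11 semitones: E–F–F#–G–…–C#–D–D#.
The walk passes from B into C once, so the octave number goes from 4 to 5.
(Equivalently spelled E♭5.)

D♯5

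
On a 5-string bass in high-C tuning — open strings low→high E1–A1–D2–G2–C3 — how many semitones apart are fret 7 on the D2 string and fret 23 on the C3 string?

D2 at fret 7 → A2 (MIDI 45); C3 at fret 23 → B4 (MIDI 71).
45 − 71 = -26, so the two pitches are 26 semitones apart, with B4 the higher.

26 semitones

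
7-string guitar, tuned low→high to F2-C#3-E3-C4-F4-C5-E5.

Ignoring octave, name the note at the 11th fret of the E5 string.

The open E5 string plus 11 semitones: E–F–F#–G–…–C#–D–D#.

D#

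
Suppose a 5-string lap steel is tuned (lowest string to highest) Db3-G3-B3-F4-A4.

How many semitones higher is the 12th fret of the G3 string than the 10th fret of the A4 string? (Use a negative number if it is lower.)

G3 at fret 12 → G4 (MIDI 67); A4 at fret 10 → G5 (MIDI 79).
67 − 79 = -12, so the two pitches are 12 semitones apart.

-12 semitones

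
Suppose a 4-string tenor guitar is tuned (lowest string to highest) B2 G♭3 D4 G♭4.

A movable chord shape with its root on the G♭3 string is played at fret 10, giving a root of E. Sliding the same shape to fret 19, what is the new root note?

Moving from fret 10 to fret 19 shifts the root by 9 semitones.
E up 9 semitones is D♭.

D♭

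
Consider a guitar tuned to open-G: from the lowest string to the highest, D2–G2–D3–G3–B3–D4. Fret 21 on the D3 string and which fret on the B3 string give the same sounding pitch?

Fret 21 on D3 is MIDI 50 + 21 = 71 (B4). On the B3 string (open MIDI 59), that pitch is 71 − 59 = fret 12.

12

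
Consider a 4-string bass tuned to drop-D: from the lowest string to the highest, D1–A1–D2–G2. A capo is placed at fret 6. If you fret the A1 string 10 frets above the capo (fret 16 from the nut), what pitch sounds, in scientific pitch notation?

The capo raises the open A1 by 6 semitones to D#2; fretting 10 more gives A1 + 6 + 10 = A1 + 16 semitones = C#3.

C#3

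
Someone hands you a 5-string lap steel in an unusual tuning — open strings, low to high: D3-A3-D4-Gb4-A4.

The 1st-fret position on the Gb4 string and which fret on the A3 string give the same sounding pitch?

Gb4 at fret 1 is Gb4 + 1 semitone = G4.
The open A3 string is 9 semitones below the open Gb4, so the same pitch on the A3 string lies at fret 1 + 9 = 10.

10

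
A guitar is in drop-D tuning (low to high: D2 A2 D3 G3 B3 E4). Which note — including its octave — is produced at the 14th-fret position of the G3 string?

G3 is MIDI 55. Adding 14 gives 69, which is A4.

A4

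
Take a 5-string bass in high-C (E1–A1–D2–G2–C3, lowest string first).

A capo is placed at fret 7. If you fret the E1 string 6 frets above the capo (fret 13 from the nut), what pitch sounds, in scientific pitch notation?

F2

The capo raises the open E1 by 7 semitones to B1; fretting 6 more gives E1 + 7 + 6 = E1 + 13 semitones = F2.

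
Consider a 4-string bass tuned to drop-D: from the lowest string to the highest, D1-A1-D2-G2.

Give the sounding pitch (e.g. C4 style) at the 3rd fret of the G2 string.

A♯2

The open G2 string plus 3 semitones: G–G#–A–A#.
No B→C boundary is crossed, so the octave stays at 2.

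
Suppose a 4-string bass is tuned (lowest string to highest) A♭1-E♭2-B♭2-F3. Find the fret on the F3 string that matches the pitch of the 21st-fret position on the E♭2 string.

7

Fret 21 on E♭2 is MIDI 39 + 21 = 60 (C4). On the F3 string (open MIDI 53), that pitch is 60 − 53 = fret 7.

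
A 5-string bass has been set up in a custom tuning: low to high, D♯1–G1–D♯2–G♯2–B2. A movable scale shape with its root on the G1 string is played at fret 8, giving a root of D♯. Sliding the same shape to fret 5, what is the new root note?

Moving from fret 8 to fret 5 shifts the root by -3 semitones.
D♯ down 3 semitones is C.

C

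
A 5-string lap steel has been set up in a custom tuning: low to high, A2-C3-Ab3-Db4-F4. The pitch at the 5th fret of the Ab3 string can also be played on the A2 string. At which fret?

Ab3 at fret 5 is Ab3 + 5 semitones = Db4.
The open A2 string is 11 semitones below the open Ab3, so the same pitch on the A2 string lies at fret 5 + 11 = 16.

16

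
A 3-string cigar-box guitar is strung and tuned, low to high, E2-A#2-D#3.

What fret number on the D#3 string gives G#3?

G#3 is 5 semitones above the open D#3 (D#–E–F–F#–G–G#), so it sits at fret 5.

5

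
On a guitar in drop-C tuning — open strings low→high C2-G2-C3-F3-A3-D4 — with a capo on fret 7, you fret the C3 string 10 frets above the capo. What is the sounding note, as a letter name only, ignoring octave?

The capo raises the open C3 by 7 semitones to G3; fretting 10 more gives C3 + 7 + 10 = C3 + 17 semitones, landing on F.

F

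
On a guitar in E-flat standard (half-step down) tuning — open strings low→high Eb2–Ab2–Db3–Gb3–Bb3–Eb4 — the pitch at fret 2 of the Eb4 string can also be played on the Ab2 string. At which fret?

21

Eb4 at fret 2 is Eb4 + 2 semitones = F4.
The open Ab2 string is 19 semitones below the open Eb4, so the same pitch on the Ab2 string lies at fret 2 + 19 = 21.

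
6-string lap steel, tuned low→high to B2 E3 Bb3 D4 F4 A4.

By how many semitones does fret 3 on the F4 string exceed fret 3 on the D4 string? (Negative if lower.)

F4 at fret 3 → Ab4 (MIDI 68); D4 at fret 3 → F4 (MIDI 65).
68 − 65 = 3, so the two pitches are 3 semitones apart.

3 semitones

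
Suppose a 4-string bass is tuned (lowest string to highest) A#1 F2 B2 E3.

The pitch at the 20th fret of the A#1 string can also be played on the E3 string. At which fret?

2

A#1 at fret 20 is A#1 + 20 semitones = F#3.
The open E3 string is 18 semitones above the open A#1, so the same pitch on the E3 string lies at fret 20 − 18 = 2.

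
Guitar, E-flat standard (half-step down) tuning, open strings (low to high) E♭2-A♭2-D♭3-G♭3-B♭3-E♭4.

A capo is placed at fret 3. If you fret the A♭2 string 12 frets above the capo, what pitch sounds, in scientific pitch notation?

The capo raises the open A♭2 by 3 semitones to B2; fretting 12 more gives A♭2 + 3 + 12 = A♭2 + 15 semitones = B3.

B3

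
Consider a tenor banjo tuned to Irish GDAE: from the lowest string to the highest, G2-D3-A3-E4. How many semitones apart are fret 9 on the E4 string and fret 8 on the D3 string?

15 semitones

E4 at fret 9 → C♯5 (MIDI 73); D3 at fret 8 → A♯3 (MIDI 58).
73 − 58 = 15, so the two pitches are 15 semitones apart, with C♯5 the higher.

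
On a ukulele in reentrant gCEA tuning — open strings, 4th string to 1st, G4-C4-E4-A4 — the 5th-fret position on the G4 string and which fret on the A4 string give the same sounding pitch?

3

Fret 5 on G4 is MIDI 67 + 5 = 72 (C5). On the A4 string (open MIDI 69), that pitch is 72 − 69 = fret 3.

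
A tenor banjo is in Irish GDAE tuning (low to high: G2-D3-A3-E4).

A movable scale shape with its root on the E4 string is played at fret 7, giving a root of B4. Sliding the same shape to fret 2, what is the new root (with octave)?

Moving from fret 7 to fret 2 shifts the root by -5 semitones.
B4 down 5 semitones is F♯4.

F♯4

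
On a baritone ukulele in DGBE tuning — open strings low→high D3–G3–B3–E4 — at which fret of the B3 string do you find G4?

G4 is 8 semitones above the open B3 (B–C–C#–D–D#–E–F–F#–G), so it sits at fret 8.

8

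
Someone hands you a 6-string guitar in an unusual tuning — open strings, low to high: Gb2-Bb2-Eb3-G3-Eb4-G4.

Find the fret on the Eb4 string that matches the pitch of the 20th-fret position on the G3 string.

12

Fret 20 on G3 is MIDI 55 + 20 = 75 (Eb5). On the Eb4 string (open MIDI 63), that pitch is 75 − 63 = fret 12.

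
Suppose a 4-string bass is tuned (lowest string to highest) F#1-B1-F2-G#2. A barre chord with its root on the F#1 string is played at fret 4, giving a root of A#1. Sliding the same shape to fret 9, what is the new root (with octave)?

D#2

Moving from fret 4 to fret 9 shifts the root by 5 semitones.
A#1 up 5 semitones is D#2.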